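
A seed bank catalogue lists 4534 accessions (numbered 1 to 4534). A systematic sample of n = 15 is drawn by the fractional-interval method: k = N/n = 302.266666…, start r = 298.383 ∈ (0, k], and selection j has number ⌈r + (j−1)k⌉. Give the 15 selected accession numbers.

j=1: r + 0k = 298.383 → ⌈·⌉ = 299
j=2: r + 1k = 600.649666… → ⌈·⌉ = 601
j=3: r + 2k = 902.916333… → ⌈·⌉ = 903
j=4: r + 3k = 1205.183 → ⌈·⌉ = 1206
j=5: r + 4k = 1507.449666… → ⌈·⌉ = 1508
j=6: r + 5k = 1809.716333… → ⌈·⌉ = 1810
j=7: r + 6k = 2111.983 → ⌈·⌉ = 2112
j=8: r + 7k = 2414.249666… → ⌈·⌉ = 2415
j=9: r + 8k = 2716.516333… → ⌈·⌉ = 2717
j=10: r + 9k = 3018.783 → ⌈·⌉ = 3019
j=11: r + 10k = 3321.049666… → ⌈·⌉ = 3322
j=12: r + 11k = 3623.316333… → ⌈·⌉ = 3624
j=13: r + 12k = 3925.583 → ⌈·⌉ = 3926
j=14: r + 13k = 4227.849666… → ⌈·⌉ = 4228
j=15: r + 14k = 4530.116333… → ⌈·⌉ = 4531

299, 601, 903, 1206, 1508, 1810, 2112, 2415, 2717, 3019, 3322, 3624, 3926, 4228, 4531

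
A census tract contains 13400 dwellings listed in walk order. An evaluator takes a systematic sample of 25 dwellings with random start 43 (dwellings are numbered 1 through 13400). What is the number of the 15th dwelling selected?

k = 13400/25 = 536
15th selection = r + (15−1)·k = 43 + 14×536 = 43 + 7504 = 7547

7547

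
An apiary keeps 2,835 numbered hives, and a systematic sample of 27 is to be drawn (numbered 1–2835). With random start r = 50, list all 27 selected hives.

k = N/n = 2835/27 = 105
hive 1: 50
hive 2: 50 + 105 = 155
hive 3: 155 + 105 = 260
hive 4: 260 + 105 = 365
hive 5: 365 + 105 = 470
hive 6: 470 + 105 = 575
hive 7: 575 + 105 = 680
hive 8: 680 + 105 = 785
hive 9: 785 + 105 = 890
hive 10: 890 + 105 = 995
hive 11: 995 + 105 = 1100
hive 12: 1100 + 105 = 1205
hive 13: 1205 + 105 = 1310
hive 14: 1310 + 105 = 1415
hive 15: 1415 + 105 = 1520
hive 16: 1520 + 105 = 1625
hive 17: 1625 + 105 = 1730
hive 18: 1730 + 105 = 1835
hive 19: 1835 + 105 = 1940
hive 20: 1940 + 105 = 2045
hive 21: 2045 + 105 = 2150
hive 22: 2150 + 105 = 2255
hive 23: 2255 + 105 = 2360
hive 24: 2360 + 105 = 2465
hive 25: 2465 + 105 = 2570
hive 26: 2570 + 105 = 2675
hive 27: 2675 + 105 = 2780

50, 155, 260, 365, 470, 575, 680, 785, 890, 995, 1100, 1205, 1310, 1415, 1520, 1625, 1730, 1835, 1940, 2045, 2150, 2255, 2360, 2465, 2570, 2675, 2780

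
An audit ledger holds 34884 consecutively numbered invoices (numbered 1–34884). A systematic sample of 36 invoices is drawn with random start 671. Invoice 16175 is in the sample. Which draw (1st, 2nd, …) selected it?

17

k = 34884/36 = 969
position = (16175 − 671)/969 + 1 = 15504/969 + 1 = 16 + 1 = 17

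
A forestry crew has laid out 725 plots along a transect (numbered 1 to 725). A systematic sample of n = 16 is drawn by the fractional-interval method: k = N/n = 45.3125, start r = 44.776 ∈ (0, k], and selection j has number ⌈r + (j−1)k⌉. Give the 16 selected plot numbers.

j=1: r + 0k = 44.776 → ⌈·⌉ = 45
j=2: r + 1k = 90.0885 → ⌈·⌉ = 91
j=3: r + 2k = 135.401 → ⌈·⌉ = 136
j=4: r + 3k = 180.7135 → ⌈·⌉ = 181
j=5: r + 4k = 226.026 → ⌈·⌉ = 227
j=6: r + 5k = 271.3385 → ⌈·⌉ = 272
j=7: r + 6k = 316.651 → ⌈·⌉ = 317
j=8: r + 7k = 361.9635 → ⌈·⌉ = 362
j=9: r + 8k = 407.276 → ⌈·⌉ = 408
j=10: r + 9k = 452.5885 → ⌈·⌉ = 453
j=11: r + 10k = 497.901 → ⌈·⌉ = 498
j=12: r + 11k = 543.2135 → ⌈·⌉ = 544
j=13: r + 12k = 588.526 → ⌈·⌉ = 589
j=14: r + 13k = 633.8385 → ⌈·⌉ = 634
j=15: r + 14k = 679.151 → ⌈·⌉ = 680
j=16: r + 15k = 724.4635 → ⌈·⌉ = 725

45, 91, 136, 181, 227, 272, 317, 362, 408, 453, 498, 544, 589, 634, 680, 725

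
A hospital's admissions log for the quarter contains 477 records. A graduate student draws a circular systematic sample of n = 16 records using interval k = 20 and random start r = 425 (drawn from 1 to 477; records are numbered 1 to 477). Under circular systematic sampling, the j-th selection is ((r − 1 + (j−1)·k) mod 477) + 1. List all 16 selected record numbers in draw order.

425, 445, 465, 8, 28, 48, 68, 88, 108, 128, 148, 168, 188, 208, 228, 248

Selection 1: 425
Selection 2: 425 + 20 = 445
Selection 3: 445 + 20 = 465
Selection 4: 465 + 20 = 485 → 485 − 477 = 8
Selection 5: 8 + 20 = 28
Selection 6: 28 + 20 = 48
Selection 7: 48 + 20 = 68
Selection 8: 68 + 20 = 88
Selection 9: 88 + 20 = 108
Selection 10: 108 + 20 = 128
Selection 11: 128 + 20 = 148
Selection 12: 148 + 20 = 168
Selection 13: 168 + 20 = 188
Selection 14: 188 + 20 = 208
Selection 15: 208 + 20 = 228
Selection 16: 228 + 20 = 248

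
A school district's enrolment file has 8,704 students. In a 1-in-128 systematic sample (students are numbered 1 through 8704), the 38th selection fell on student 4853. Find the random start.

117

k = 128
r = 4853 − (38−1)×128 = 4853 − 4736 = 117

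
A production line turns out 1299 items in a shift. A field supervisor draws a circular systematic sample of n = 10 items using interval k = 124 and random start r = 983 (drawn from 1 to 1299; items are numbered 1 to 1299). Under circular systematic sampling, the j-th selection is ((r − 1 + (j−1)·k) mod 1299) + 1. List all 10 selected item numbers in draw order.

Selection 1: 983
Selection 2: 983 + 124 = 1107
Selection 3: 1107 + 124 = 1231
Selection 4: 1231 + 124 = 1355 → 1355 − 1299 = 56
Selection 5: 56 + 124 = 180
Selection 6: 180 + 124 = 304
Selection 7: 304 + 124 = 428
Selection 8: 428 + 124 = 552
Selection 9: 552 + 124 = 676
Selection 10: 676 + 124 = 800

983, 1107, 1231, 56, 180, 304, 428, 552, 676, 800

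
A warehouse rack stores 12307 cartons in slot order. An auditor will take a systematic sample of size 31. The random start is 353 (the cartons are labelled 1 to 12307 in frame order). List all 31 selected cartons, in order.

k = N/n = 12307/31 = 397
carton 1: 353
carton 2: 353 + 397 = 750
carton 3: 750 + 397 = 1147
carton 4: 1147 + 397 = 1544
carton 5: 1544 + 397 = 1941
carton 6: 1941 + 397 = 2338
carton 7: 2338 + 397 = 2735
carton 8: 2735 + 397 = 3132
carton 9: 3132 + 397 = 3529
carton 10: 3529 + 397 = 3926
carton 11: 3926 + 397 = 4323
carton 12: 4323 + 397 = 4720
carton 13: 4720 + 397 = 5117
carton 14: 5117 + 397 = 5514
carton 15: 5514 + 397 = 5911
carton 16: 5911 + 397 = 6308
carton 17: 6308 + 397 = 6705
carton 18: 6705 + 397 = 7102
carton 19: 7102 + 397 = 7499
carton 20: 7499 + 397 = 7896
carton 21: 7896 + 397 = 8293
carton 22: 8293 + 397 = 8690
carton 23: 8690 + 397 = 9087
carton 24: 9087 + 397 = 9484
carton 25: 9484 + 397 = 9881
carton 26: 9881 + 397 = 10278
carton 27: 10278 + 397 = 10675
carton 28: 10675 + 397 = 11072
carton 29: 11072 + 397 = 11469
carton 30: 11469 + 397 = 11866
carton 31: 11866 + 397 = 12263

353, 750, 1147, 1544, 1941, 2338, 2735, 3132, 3529, 3926, 4323, 4720, 5117, 5514, 5911, 6308, 6705, 7102, 7499, 7896, 8293, 8690, 9087, 9484, 9881, 10278, 10675, 11072, 11469, 11866, 12263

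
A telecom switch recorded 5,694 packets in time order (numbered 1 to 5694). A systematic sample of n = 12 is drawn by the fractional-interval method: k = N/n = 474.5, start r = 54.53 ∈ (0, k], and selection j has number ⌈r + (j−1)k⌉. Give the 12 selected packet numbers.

55, 530, 1004, 1479, 1953, 2428, 2902, 3377, 3851, 4326, 4800, 5275

j=1: r + 0k = 54.53 → ⌈·⌉ = 55
j=2: r + 1k = 529.03 → ⌈·⌉ = 530
j=3: r + 2k = 1003.53 → ⌈·⌉ = 1004
j=4: r + 3k = 1478.03 → ⌈·⌉ = 1479
j=5: r + 4k = 1952.53 → ⌈·⌉ = 1953
j=6: r + 5k = 2427.03 → ⌈·⌉ = 2428
j=7: r + 6k = 2901.53 → ⌈·⌉ = 2902
j=8: r + 7k = 3376.03 → ⌈·⌉ = 3377
j=9: r + 8k = 3850.53 → ⌈·⌉ = 3851
j=10: r + 9k = 4325.03 → ⌈·⌉ = 4326
j=11: r + 10k = 4799.53 → ⌈·⌉ = 4800
j=12: r + 11k = 5274.03 → ⌈·⌉ = 5275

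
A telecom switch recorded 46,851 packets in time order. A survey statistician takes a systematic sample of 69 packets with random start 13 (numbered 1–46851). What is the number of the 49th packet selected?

k = 46851/69 = 679
49th selection = r + (49−1)·k = 13 + 48×679 = 13 + 32592 = 32605

32605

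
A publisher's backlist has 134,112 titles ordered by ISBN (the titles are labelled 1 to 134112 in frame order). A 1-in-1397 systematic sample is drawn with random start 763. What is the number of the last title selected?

133478

k = 1397
96th selection = r + (96−1)·k = 763 + 95×1397 = 763 + 132715 = 133478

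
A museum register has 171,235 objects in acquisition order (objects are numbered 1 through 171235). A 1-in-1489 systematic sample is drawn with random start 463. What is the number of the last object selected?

170209

k = 1489
115th selection = r + (115−1)·k = 463 + 114×1489 = 463 + 169746 = 170209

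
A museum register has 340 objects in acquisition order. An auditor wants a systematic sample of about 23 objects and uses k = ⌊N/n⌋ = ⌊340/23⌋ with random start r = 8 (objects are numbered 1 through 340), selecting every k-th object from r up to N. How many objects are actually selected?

k = ⌊340/23⌋ = 14
Achieved size = ⌊(340 − 8)/14⌋ + 1 = ⌊332/14⌋ + 1 = 23 + 1 = 24
(last selection: 8 + 23×14 = 330 ≤ 340; next would be 344 > 340)

24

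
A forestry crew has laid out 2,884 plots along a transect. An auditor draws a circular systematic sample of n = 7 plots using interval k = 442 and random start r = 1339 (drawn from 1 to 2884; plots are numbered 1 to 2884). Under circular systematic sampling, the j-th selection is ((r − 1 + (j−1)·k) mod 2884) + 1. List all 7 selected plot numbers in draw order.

Selection 1: 1339
Selection 2: 1339 + 442 = 1781
Selection 3: 1781 + 442 = 2223
Selection 4: 2223 + 442 = 2665
Selection 5: 2665 + 442 = 3107 → 3107 − 2884 = 223
Selection 6: 223 + 442 = 665
Selection 7: 665 + 442 = 1107

1339, 1781, 2223, 2665, 223, 665, 1107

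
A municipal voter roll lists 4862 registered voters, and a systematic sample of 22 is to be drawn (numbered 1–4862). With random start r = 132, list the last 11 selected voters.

k = N/n = 4862/22 = 221
12th selection = 132 + 11×221 = 2563
13th: 2563 + 221 = 2784
14th: 2784 + 221 = 3005
15th: 3005 + 221 = 3226
16th: 3226 + 221 = 3447
17th: 3447 + 221 = 3668
18th: 3668 + 221 = 3889
19th: 3889 + 221 = 4110
20th: 4110 + 221 = 4331
21st: 4331 + 221 = 4552
22nd: 4552 + 221 = 4773

2563, 2784, 3005, 3226, 3447, 3668, 3889, 4110, 4331, 4552, 4773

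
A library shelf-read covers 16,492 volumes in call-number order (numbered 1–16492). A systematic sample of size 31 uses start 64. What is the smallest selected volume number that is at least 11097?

k = 16492/31 = 532
Steps past start: ⌈(11097 − 64)/532⌉ = ⌈11033/532⌉ = 21
Selected volume: 64 + 21×532 = 11236

11236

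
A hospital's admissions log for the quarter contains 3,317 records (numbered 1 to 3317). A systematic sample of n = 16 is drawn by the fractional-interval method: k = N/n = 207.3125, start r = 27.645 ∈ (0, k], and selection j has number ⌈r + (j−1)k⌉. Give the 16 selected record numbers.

28, 235, 443, 650, 857, 1065, 1272, 1479, 1687, 1894, 2101, 2309, 2516, 2723, 2931, 3138

j=1: r + 0k = 27.645 → ⌈·⌉ = 28
j=2: r + 1k = 234.9575 → ⌈·⌉ = 235
j=3: r + 2k = 442.27 → ⌈·⌉ = 443
j=4: r + 3k = 649.5825 → ⌈·⌉ = 650
j=5: r + 4k = 856.895 → ⌈·⌉ = 857
j=6: r + 5k = 1064.2075 → ⌈·⌉ = 1065
j=7: r + 6k = 1271.52 → ⌈·⌉ = 1272
j=8: r + 7k = 1478.8325 → ⌈·⌉ = 1479
j=9: r + 8k = 1686.145 → ⌈·⌉ = 1687
j=10: r + 9k = 1893.4575 → ⌈·⌉ = 1894
j=11: r + 10k = 2100.77 → ⌈·⌉ = 2101
j=12: r + 11k = 2308.0825 → ⌈·⌉ = 2309
j=13: r + 12k = 2515.395 → ⌈·⌉ = 2516
j=14: r + 13k = 2722.7075 → ⌈·⌉ = 2723
j=15: r + 14k = 2930.02 → ⌈·⌉ = 2931
j=16: r + 15k = 3137.3325 → ⌈·⌉ = 3138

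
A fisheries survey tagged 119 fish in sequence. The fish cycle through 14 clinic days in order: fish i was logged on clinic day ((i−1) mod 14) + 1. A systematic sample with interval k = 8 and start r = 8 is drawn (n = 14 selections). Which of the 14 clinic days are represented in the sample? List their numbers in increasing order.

Consecutive selections differ by k = 8, so their clinic day numbers differ by 8 mod 14 = 8.
gcd(8, 14) = 2, so the sample visits 14/2 = 7 distinct residues mod 14.
Start 8 is clinic day 8; the clinic days hit are 2, 4, 6, 8, 10, 12, 14.

2, 4, 6, 8, 10, 12, 14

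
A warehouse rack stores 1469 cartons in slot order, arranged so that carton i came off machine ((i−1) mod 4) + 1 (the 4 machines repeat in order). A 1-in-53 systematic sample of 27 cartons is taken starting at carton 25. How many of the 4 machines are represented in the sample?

4

Consecutive selections differ by k = 53, so their machine numbers differ by 53 mod 4 = 1.
gcd(53, 4) = 1, so the sample visits 4/1 = 4 distinct residues mod 4.
Start 25 is machine 1; the machines hit are 1, 2, 3, 4.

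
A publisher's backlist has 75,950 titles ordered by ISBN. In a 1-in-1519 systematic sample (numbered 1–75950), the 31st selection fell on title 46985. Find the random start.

1415

k = 1519
r = 46985 − (31−1)×1519 = 46985 − 45570 = 1415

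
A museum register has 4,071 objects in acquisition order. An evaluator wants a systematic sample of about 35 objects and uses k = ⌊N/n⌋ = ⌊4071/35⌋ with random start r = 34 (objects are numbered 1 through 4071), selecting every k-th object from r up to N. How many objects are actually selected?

35

k = ⌊4071/35⌋ = 116
Achieved size = ⌊(4071 − 34)/116⌋ + 1 = ⌊4037/116⌋ + 1 = 34 + 1 = 35
(last selection: 34 + 34×116 = 3978 ≤ 4071; next would be 4094 > 4071)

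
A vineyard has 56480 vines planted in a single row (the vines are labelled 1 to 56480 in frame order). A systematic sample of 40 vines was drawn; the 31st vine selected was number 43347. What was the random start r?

k = 56480/40 = 1412
r = 43347 − (31−1)×1412 = 43347 − 42360 = 987

987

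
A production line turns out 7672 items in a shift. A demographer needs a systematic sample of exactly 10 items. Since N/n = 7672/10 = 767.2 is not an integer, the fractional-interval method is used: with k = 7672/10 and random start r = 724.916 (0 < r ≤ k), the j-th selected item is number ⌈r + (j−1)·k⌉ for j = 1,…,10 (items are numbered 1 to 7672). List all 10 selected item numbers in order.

j=1: r + 0k = 724.916 → ⌈·⌉ = 725
j=2: r + 1k = 1492.116 → ⌈·⌉ = 1493
j=3: r + 2k = 2259.316 → ⌈·⌉ = 2260
j=4: r + 3k = 3026.516 → ⌈·⌉ = 3027
j=5: r + 4k = 3793.716 → ⌈·⌉ = 3794
j=6: r + 5k = 4560.916 → ⌈·⌉ = 4561
j=7: r + 6k = 5328.116 → ⌈·⌉ = 5329
j=8: r + 7k = 6095.316 → ⌈·⌉ = 6096
j=9: r + 8k = 6862.516 → ⌈·⌉ = 6863
j=10: r + 9k = 7629.716 → ⌈·⌉ = 7630

725, 1493, 2260, 3027, 3794, 4561, 5329, 6096, 6863, 7630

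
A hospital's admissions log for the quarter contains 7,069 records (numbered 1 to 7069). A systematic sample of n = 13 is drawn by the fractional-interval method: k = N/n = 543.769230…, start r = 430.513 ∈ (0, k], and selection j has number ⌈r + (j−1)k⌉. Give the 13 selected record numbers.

j=1: r + 0k = 430.513 → ⌈·⌉ = 431
j=2: r + 1k = 974.282230… → ⌈·⌉ = 975
j=3: r + 2k = 1518.051461… → ⌈·⌉ = 1519
j=4: r + 3k = 2061.820692… → ⌈·⌉ = 2062
j=5: r + 4k = 2605.589923… → ⌈·⌉ = 2606
j=6: r + 5k = 3149.359153… → ⌈·⌉ = 3150
j=7: r + 6k = 3693.128384… → ⌈·⌉ = 3694
j=8: r + 7k = 4236.897615… → ⌈·⌉ = 4237
j=9: r + 8k = 4780.666846… → ⌈·⌉ = 4781
j=10: r + 9k = 5324.436076… → ⌈·⌉ = 5325
j=11: r + 10k = 5868.205307… → ⌈·⌉ = 5869
j=12: r + 11k = 6411.974538… → ⌈·⌉ = 6412
j=13: r + 12k = 6955.743769… → ⌈·⌉ = 6956

431, 975, 1519, 2062, 2606, 3150, 3694, 4237, 4781, 5325, 5869, 6412, 6956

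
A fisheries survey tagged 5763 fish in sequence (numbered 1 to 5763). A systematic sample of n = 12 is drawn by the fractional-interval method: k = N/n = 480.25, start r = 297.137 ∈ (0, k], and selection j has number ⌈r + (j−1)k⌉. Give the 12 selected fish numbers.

298, 778, 1258, 1738, 2219, 2699, 3179, 3659, 4140, 4620, 5100, 5580

j=1: r + 0k = 297.137 → ⌈·⌉ = 298
j=2: r + 1k = 777.387 → ⌈·⌉ = 778
j=3: r + 2k = 1257.637 → ⌈·⌉ = 1258
j=4: r + 3k = 1737.887 → ⌈·⌉ = 1738
j=5: r + 4k = 2218.137 → ⌈·⌉ = 2219
j=6: r + 5k = 2698.387 → ⌈·⌉ = 2699
j=7: r + 6k = 3178.637 → ⌈·⌉ = 3179
j=8: r + 7k = 3658.887 → ⌈·⌉ = 3659
j=9: r + 8k = 4139.137 → ⌈·⌉ = 4140
j=10: r + 9k = 4619.387 → ⌈·⌉ = 4620
j=11: r + 10k = 5099.637 → ⌈·⌉ = 5100
j=12: r + 11k = 5579.887 → ⌈·⌉ = 5580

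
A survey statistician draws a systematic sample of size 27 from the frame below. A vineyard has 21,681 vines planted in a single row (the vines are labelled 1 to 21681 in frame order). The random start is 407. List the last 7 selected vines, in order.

16467, 17270, 18073, 18876, 19679, 20482, 21285

k = N/n = 21681/27 = 803
21st selection = 407 + 20×803 = 16467
22nd: 16467 + 803 = 17270
23rd: 17270 + 803 = 18073
24th: 18073 + 803 = 18876
25th: 18876 + 803 = 19679
26th: 19679 + 803 = 20482
27th: 20482 + 803 = 21285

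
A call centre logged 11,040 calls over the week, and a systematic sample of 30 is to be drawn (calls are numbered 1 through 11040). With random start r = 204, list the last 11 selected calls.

7196, 7564, 7932, 8300, 8668, 9036, 9404, 9772, 10140, 10508, 10876

k = N/n = 11040/30 = 368
20th selection = 204 + 19×368 = 7196
21st: 7196 + 368 = 7564
22nd: 7564 + 368 = 7932
23rd: 7932 + 368 = 8300
24th: 8300 + 368 = 8668
25th: 8668 + 368 = 9036
26th: 9036 + 368 = 9404
27th: 9404 + 368 = 9772
28th: 9772 + 368 = 10140
29th: 10140 + 368 = 10508
30th: 10508 + 368 = 10876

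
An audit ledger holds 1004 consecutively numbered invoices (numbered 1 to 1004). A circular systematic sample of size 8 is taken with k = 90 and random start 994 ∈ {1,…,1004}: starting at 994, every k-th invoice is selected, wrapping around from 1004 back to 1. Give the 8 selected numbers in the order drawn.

994, 80, 170, 260, 350, 440, 530, 620

Selection 1: 994
Selection 2: 994 + 90 = 1084 → 1084 − 1004 = 80
Selection 3: 80 + 90 = 170
Selection 4: 170 + 90 = 260
Selection 5: 260 + 90 = 350
Selection 6: 350 + 90 = 440
Selection 7: 440 + 90 = 530
Selection 8: 530 + 90 = 620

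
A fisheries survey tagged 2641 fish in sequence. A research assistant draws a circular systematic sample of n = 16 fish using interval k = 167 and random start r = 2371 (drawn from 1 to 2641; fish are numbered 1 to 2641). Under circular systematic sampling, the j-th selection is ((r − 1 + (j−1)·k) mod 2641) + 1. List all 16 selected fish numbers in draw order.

2371, 2538, 64, 231, 398, 565, 732, 899, 1066, 1233, 1400, 1567, 1734, 1901, 2068, 2235

Selection 1: 2371
Selection 2: 2371 + 167 = 2538
Selection 3: 2538 + 167 = 2705 → 2705 − 2641 = 64
Selection 4: 64 + 167 = 231
Selection 5: 231 + 167 = 398
Selection 6: 398 + 167 = 565
Selection 7: 565 + 167 = 732
Selection 8: 732 + 167 = 899
Selection 9: 899 + 167 = 1066
Selection 10: 1066 + 167 = 1233
Selection 11: 1233 + 167 = 1400
Selection 12: 1400 + 167 = 1567
Selection 13: 1567 + 167 = 1734
Selection 14: 1734 + 167 = 1901
Selection 15: 1901 + 167 = 2068
Selection 16: 2068 + 167 = 2235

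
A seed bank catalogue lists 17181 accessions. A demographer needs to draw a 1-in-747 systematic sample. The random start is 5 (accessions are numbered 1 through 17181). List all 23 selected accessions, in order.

5, 752, 1499, 2246, 2993, 3740, 4487, 5234, 5981, 6728, 7475, 8222, 8969, 9716, 10463, 11210, 11957, 12704, 13451, 14198, 14945, 15692, 16439

accession 1: 5
accession 2: 5 + 747 = 752
accession 3: 752 + 747 = 1499
accession 4: 1499 + 747 = 2246
accession 5: 2246 + 747 = 2993
accession 6: 2993 + 747 = 3740
accession 7: 3740 + 747 = 4487
accession 8: 4487 + 747 = 5234
accession 9: 5234 + 747 = 5981
accession 10: 5981 + 747 = 6728
accession 11: 6728 + 747 = 7475
accession 12: 7475 + 747 = 8222
accession 13: 8222 + 747 = 8969
accession 14: 8969 + 747 = 9716
accession 15: 9716 + 747 = 10463
accession 16: 10463 + 747 = 11210
accession 17: 11210 + 747 = 11957
accession 18: 11957 + 747 = 12704
accession 19: 12704 + 747 = 13451
accession 20: 13451 + 747 = 14198
accession 21: 14198 + 747 = 14945
accession 22: 14945 + 747 = 15692
accession 23: 15692 + 747 = 16439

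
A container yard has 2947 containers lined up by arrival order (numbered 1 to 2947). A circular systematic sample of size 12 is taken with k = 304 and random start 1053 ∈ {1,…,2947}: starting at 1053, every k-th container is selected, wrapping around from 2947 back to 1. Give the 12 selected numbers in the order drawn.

1053, 1357, 1661, 1965, 2269, 2573, 2877, 234, 538, 842, 1146, 1450

Selection 1: 1053
Selection 2: 1053 + 304 = 1357
Selection 3: 1357 + 304 = 1661
Selection 4: 1661 + 304 = 1965
Selection 5: 1965 + 304 = 2269
Selection 6: 2269 + 304 = 2573
Selection 7: 2573 + 304 = 2877
Selection 8: 2877 + 304 = 3181 → 3181 − 2947 = 234
Selection 9: 234 + 304 = 538
Selection 10: 538 + 304 = 842
Selection 11: 842 + 304 = 1146
Selection 12: 1146 + 304 = 1450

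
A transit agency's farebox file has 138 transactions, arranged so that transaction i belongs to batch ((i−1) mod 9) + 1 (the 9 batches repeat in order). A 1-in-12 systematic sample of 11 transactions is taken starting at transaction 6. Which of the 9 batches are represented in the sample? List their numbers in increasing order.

Consecutive selections differ by k = 12, so their batch numbers differ by 12 mod 9 = 3.
gcd(12, 9) = 3, so the sample visits 9/3 = 3 distinct residues mod 9.
Start 6 is batch 6; the batches hit are 3, 6, 9.

3, 6, 9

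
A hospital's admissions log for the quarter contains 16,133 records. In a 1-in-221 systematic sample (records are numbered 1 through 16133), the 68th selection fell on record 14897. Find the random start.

90

k = 221
r = 14897 − (68−1)×221 = 14897 − 14807 = 90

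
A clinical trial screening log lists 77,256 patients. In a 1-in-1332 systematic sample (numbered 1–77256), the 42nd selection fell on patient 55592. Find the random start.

k = 1332
r = 55592 − (42−1)×1332 = 55592 − 54612 = 980

980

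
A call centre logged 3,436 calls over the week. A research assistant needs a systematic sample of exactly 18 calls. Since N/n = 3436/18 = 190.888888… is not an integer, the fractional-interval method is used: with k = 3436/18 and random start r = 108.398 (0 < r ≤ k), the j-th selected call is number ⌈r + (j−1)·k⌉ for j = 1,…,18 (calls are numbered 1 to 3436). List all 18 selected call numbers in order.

j=1: r + 0k = 108.398 → ⌈·⌉ = 109
j=2: r + 1k = 299.286888… → ⌈·⌉ = 300
j=3: r + 2k = 490.175777… → ⌈·⌉ = 491
j=4: r + 3k = 681.064666… → ⌈·⌉ = 682
j=5: r + 4k = 871.953555… → ⌈·⌉ = 872
j=6: r + 5k = 1062.842444… → ⌈·⌉ = 1063
j=7: r + 6k = 1253.731333… → ⌈·⌉ = 1254
j=8: r + 7k = 1444.620222… → ⌈·⌉ = 1445
j=9: r + 8k = 1635.509111… → ⌈·⌉ = 1636
j=10: r + 9k = 1826.398 → ⌈·⌉ = 1827
j=11: r + 10k = 2017.286888… → ⌈·⌉ = 2018
j=12: r + 11k = 2208.175777… → ⌈·⌉ = 2209
j=13: r + 12k = 2399.064666… → ⌈·⌉ = 2400
j=14: r + 13k = 2589.953555… → ⌈·⌉ = 2590
j=15: r + 14k = 2780.842444… → ⌈·⌉ = 2781
j=16: r + 15k = 2971.731333… → ⌈·⌉ = 2972
j=17: r + 16k = 3162.620222… → ⌈·⌉ = 3163
j=18: r + 17k = 3353.509111… → ⌈·⌉ = 3354

109, 300, 491, 682, 872, 1063, 1254, 1445, 1636, 1827, 2018, 2209, 2400, 2590, 2781, 2972, 3163, 3354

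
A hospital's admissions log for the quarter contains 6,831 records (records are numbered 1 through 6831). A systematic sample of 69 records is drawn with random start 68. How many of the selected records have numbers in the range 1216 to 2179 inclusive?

10

k = 6831/69 = 99
First selection ≥ 1216: 68 + ⌈(1216−68)/99⌉·99 = 68 + 12×99 = 1256
Last selection ≤ 2179: 68 + ⌊(2179−68)/99⌋·99 = 68 + 21×99 = 2147
Count = 21 − 12 + 1 = 10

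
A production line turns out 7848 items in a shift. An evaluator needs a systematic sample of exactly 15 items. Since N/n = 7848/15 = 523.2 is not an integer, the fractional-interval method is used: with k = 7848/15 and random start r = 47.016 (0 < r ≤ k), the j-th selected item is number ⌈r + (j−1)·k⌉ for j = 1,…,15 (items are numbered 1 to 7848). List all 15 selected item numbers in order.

48, 571, 1094, 1617, 2140, 2664, 3187, 3710, 4233, 4756, 5280, 5803, 6326, 6849, 7372

j=1: r + 0k = 47.016 → ⌈·⌉ = 48
j=2: r + 1k = 570.216 → ⌈·⌉ = 571
j=3: r + 2k = 1093.416 → ⌈·⌉ = 1094
j=4: r + 3k = 1616.616 → ⌈·⌉ = 1617
j=5: r + 4k = 2139.816 → ⌈·⌉ = 2140
j=6: r + 5k = 2663.016 → ⌈·⌉ = 2664
j=7: r + 6k = 3186.216 → ⌈·⌉ = 3187
j=8: r + 7k = 3709.416 → ⌈·⌉ = 3710
j=9: r + 8k = 4232.616 → ⌈·⌉ = 4233
j=10: r + 9k = 4755.816 → ⌈·⌉ = 4756
j=11: r + 10k = 5279.016 → ⌈·⌉ = 5280
j=12: r + 11k = 5802.216 → ⌈·⌉ = 5803
j=13: r + 12k = 6325.416 → ⌈·⌉ = 6326
j=14: r + 13k = 6848.616 → ⌈·⌉ = 6849
j=15: r + 14k = 7371.816 → ⌈·⌉ = 7372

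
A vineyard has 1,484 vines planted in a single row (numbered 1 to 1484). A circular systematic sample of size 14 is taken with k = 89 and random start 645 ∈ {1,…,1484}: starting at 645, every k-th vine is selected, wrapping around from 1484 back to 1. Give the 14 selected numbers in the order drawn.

645, 734, 823, 912, 1001, 1090, 1179, 1268, 1357, 1446, 51, 140, 229, 318

Selection 1: 645
Selection 2: 645 + 89 = 734
Selection 3: 734 + 89 = 823
Selection 4: 823 + 89 = 912
Selection 5: 912 + 89 = 1001
Selection 6: 1001 + 89 = 1090
Selection 7: 1090 + 89 = 1179
Selection 8: 1179 + 89 = 1268
Selection 9: 1268 + 89 = 1357
Selection 10: 1357 + 89 = 1446
Selection 11: 1446 + 89 = 1535 → 1535 − 1484 = 51
Selection 12: 51 + 89 = 140
Selection 13: 140 + 89 = 229
Selection 14: 229 + 89 = 318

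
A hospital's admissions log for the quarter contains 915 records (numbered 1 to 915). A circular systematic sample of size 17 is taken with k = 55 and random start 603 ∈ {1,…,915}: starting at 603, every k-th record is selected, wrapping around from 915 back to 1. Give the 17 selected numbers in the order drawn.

Selection 1: 603
Selection 2: 603 + 55 = 658
Selection 3: 658 + 55 = 713
Selection 4: 713 + 55 = 768
Selection 5: 768 + 55 = 823
Selection 6: 823 + 55 = 878
Selection 7: 878 + 55 = 933 → 933 − 915 = 18
Selection 8: 18 + 55 = 73
Selection 9: 73 + 55 = 128
Selection 10: 128 + 55 = 183
Selection 11: 183 + 55 = 238
Selection 12: 238 + 55 = 293
Selection 13: 293 + 55 = 348
Selection 14: 348 + 55 = 403
Selection 15: 403 + 55 = 458
Selection 16: 458 + 55 = 513
Selection 17: 513 + 55 = 568

603, 658, 713, 768, 823, 878, 18, 73, 128, 183, 238, 293, 348, 403, 458, 513, 568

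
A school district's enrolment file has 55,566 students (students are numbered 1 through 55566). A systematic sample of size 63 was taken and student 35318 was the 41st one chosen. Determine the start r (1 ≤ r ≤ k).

k = 55566/63 = 882
r = 35318 − (41−1)×882 = 35318 − 35280 = 38

38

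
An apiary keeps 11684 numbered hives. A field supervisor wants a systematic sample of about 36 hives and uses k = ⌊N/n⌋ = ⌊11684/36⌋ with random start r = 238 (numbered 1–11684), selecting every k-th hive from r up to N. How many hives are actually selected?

k = ⌊11684/36⌋ = 324
Achieved size = ⌊(11684 − 238)/324⌋ + 1 = ⌊11446/324⌋ + 1 = 35 + 1 = 36
(last selection: 238 + 35×324 = 11578 ≤ 11684; next would be 11902 > 11684)

36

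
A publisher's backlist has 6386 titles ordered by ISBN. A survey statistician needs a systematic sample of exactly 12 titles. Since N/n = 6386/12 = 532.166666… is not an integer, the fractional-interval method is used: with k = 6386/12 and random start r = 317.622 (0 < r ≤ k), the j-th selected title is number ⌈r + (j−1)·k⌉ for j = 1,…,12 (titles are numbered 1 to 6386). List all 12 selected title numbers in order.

j=1: r + 0k = 317.622 → ⌈·⌉ = 318
j=2: r + 1k = 849.788666… → ⌈·⌉ = 850
j=3: r + 2k = 1381.955333… → ⌈·⌉ = 1382
j=4: r + 3k = 1914.122 → ⌈·⌉ = 1915
j=5: r + 4k = 2446.288666… → ⌈·⌉ = 2447
j=6: r + 5k = 2978.455333… → ⌈·⌉ = 2979
j=7: r + 6k = 3510.622 → ⌈·⌉ = 3511
j=8: r + 7k = 4042.788666… → ⌈·⌉ = 4043
j=9: r + 8k = 4574.955333… → ⌈·⌉ = 4575
j=10: r + 9k = 5107.122 → ⌈·⌉ = 5108
j=11: r + 10k = 5639.288666… → ⌈·⌉ = 5640
j=12: r + 11k = 6171.455333… → ⌈·⌉ = 6172

318, 850, 1382, 1915, 2447, 2979, 3511, 4043, 4575, 5108, 5640, 6172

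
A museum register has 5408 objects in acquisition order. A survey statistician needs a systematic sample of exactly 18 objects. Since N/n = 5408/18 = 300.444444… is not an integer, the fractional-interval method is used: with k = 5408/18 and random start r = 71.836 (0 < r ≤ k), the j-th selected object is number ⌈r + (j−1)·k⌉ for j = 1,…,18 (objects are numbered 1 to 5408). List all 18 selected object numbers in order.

72, 373, 673, 974, 1274, 1575, 1875, 2175, 2476, 2776, 3077, 3377, 3678, 3978, 4279, 4579, 4879, 5180

j=1: r + 0k = 71.836 → ⌈·⌉ = 72
j=2: r + 1k = 372.280444… → ⌈·⌉ = 373
j=3: r + 2k = 672.724888… → ⌈·⌉ = 673
j=4: r + 3k = 973.169333… → ⌈·⌉ = 974
j=5: r + 4k = 1273.613777… → ⌈·⌉ = 1274
j=6: r + 5k = 1574.058222… → ⌈·⌉ = 1575
j=7: r + 6k = 1874.502666… → ⌈·⌉ = 1875
j=8: r + 7k = 2174.947111… → ⌈·⌉ = 2175
j=9: r + 8k = 2475.391555… → ⌈·⌉ = 2476
j=10: r + 9k = 2775.836 → ⌈·⌉ = 2776
j=11: r + 10k = 3076.280444… → ⌈·⌉ = 3077
j=12: r + 11k = 3376.724888… → ⌈·⌉ = 3377
j=13: r + 12k = 3677.169333… → ⌈·⌉ = 3678
j=14: r + 13k = 3977.613777… → ⌈·⌉ = 3978
j=15: r + 14k = 4278.058222… → ⌈·⌉ = 4279
j=16: r + 15k = 4578.502666… → ⌈·⌉ = 4579
j=17: r + 16k = 4878.947111… → ⌈·⌉ = 4879
j=18: r + 17k = 5179.391555… → ⌈·⌉ = 5180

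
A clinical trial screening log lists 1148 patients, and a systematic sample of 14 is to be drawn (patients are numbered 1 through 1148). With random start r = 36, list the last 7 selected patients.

610, 692, 774, 856, 938, 1020, 1102

k = N/n = 1148/14 = 82
8th selection = 36 + 7×82 = 610
9th: 610 + 82 = 692
10th: 692 + 82 = 774
11th: 774 + 82 = 856
12th: 856 + 82 = 938
13th: 938 + 82 = 1020
14th: 1020 + 82 = 1102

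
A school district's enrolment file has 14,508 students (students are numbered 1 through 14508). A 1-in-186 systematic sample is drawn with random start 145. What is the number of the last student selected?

14467

k = 186
78th selection = r + (78−1)·k = 145 + 77×186 = 145 + 14322 = 14467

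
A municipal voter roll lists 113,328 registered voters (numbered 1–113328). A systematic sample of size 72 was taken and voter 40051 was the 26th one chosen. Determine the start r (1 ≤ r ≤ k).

701

k = 113328/72 = 1574
r = 40051 − (26−1)×1574 = 40051 − 39350 = 701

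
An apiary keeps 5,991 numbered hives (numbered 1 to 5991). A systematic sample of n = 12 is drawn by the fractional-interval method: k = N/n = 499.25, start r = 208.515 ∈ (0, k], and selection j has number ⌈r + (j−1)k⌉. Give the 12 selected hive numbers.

j=1: r + 0k = 208.515 → ⌈·⌉ = 209
j=2: r + 1k = 707.765 → ⌈·⌉ = 708
j=3: r + 2k = 1207.015 → ⌈·⌉ = 1208
j=4: r + 3k = 1706.265 → ⌈·⌉ = 1707
j=5: r + 4k = 2205.515 → ⌈·⌉ = 2206
j=6: r + 5k = 2704.765 → ⌈·⌉ = 2705
j=7: r + 6k = 3204.015 → ⌈·⌉ = 3205
j=8: r + 7k = 3703.265 → ⌈·⌉ = 3704
j=9: r + 8k = 4202.515 → ⌈·⌉ = 4203
j=10: r + 9k = 4701.765 → ⌈·⌉ = 4702
j=11: r + 10k = 5201.015 → ⌈·⌉ = 5202
j=12: r + 11k = 5700.265 → ⌈·⌉ = 5701

209, 708, 1208, 1707, 2206, 2705, 3205, 3704, 4203, 4702, 5202, 5701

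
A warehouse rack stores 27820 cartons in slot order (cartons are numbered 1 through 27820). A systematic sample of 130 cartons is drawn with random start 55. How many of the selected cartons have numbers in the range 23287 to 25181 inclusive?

9

k = 27820/130 = 214
First selection ≥ 23287: 55 + ⌈(23287−55)/214⌉·214 = 55 + 109×214 = 23381
Last selection ≤ 25181: 55 + ⌊(25181−55)/214⌋·214 = 55 + 117×214 = 25093
Count = 117 − 109 + 1 = 9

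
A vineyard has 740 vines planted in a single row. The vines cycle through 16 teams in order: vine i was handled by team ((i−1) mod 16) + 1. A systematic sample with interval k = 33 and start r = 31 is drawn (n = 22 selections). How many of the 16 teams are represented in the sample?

16

Consecutive selections differ by k = 33, so their team numbers differ by 33 mod 16 = 1.
gcd(33, 16) = 1, so the sample visits 16/1 = 16 distinct residues mod 16.
Start 31 is team 15; the teams hit are 1, 2, 3, 4, 5, 6, 7, 8, 9, 10, 11, 12, 13, 14, 15, 16.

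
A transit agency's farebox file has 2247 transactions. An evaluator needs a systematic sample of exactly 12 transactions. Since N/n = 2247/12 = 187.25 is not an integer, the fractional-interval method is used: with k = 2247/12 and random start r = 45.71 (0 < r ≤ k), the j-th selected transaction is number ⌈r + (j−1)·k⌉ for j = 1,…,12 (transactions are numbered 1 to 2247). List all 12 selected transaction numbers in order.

j=1: r + 0k = 45.71 → ⌈·⌉ = 46
j=2: r + 1k = 232.96 → ⌈·⌉ = 233
j=3: r + 2k = 420.21 → ⌈·⌉ = 421
j=4: r + 3k = 607.46 → ⌈·⌉ = 608
j=5: r + 4k = 794.71 → ⌈·⌉ = 795
j=6: r + 5k = 981.96 → ⌈·⌉ = 982
j=7: r + 6k = 1169.21 → ⌈·⌉ = 1170
j=8: r + 7k = 1356.46 → ⌈·⌉ = 1357
j=9: r + 8k = 1543.71 → ⌈·⌉ = 1544
j=10: r + 9k = 1730.96 → ⌈·⌉ = 1731
j=11: r + 10k = 1918.21 → ⌈·⌉ = 1919
j=12: r + 11k = 2105.46 → ⌈·⌉ = 2106

46, 233, 421, 608, 795, 982, 1170, 1357, 1544, 1731, 1919, 2106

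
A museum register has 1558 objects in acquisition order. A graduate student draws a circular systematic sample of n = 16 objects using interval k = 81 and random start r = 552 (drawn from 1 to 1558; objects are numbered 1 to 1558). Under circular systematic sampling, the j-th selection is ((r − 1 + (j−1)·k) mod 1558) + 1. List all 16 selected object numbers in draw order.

Selection 1: 552
Selection 2: 552 + 81 = 633
Selection 3: 633 + 81 = 714
Selection 4: 714 + 81 = 795
Selection 5: 795 + 81 = 876
Selection 6: 876 + 81 = 957
Selection 7: 957 + 81 = 1038
Selection 8: 1038 + 81 = 1119
Selection 9: 1119 + 81 = 1200
Selection 10: 1200 + 81 = 1281
Selection 11: 1281 + 81 = 1362
Selection 12: 1362 + 81 = 1443
Selection 13: 1443 + 81 = 1524
Selection 14: 1524 + 81 = 1605 → 1605 − 1558 = 47
Selection 15: 47 + 81 = 128
Selection 16: 128 + 81 = 209

552, 633, 714, 795, 876, 957, 1038, 1119, 1200, 1281, 1362, 1443, 1524, 47, 128, 209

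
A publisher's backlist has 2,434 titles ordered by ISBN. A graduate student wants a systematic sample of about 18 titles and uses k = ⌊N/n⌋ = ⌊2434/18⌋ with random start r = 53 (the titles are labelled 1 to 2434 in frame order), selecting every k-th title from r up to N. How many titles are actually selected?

18

k = ⌊2434/18⌋ = 135
Achieved size = ⌊(2434 − 53)/135⌋ + 1 = ⌊2381/135⌋ + 1 = 17 + 1 = 18
(last selection: 53 + 17×135 = 2348 ≤ 2434; next would be 2483 > 2434)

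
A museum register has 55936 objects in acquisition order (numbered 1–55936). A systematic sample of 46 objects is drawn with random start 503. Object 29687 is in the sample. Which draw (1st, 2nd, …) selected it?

k = 55936/46 = 1216
position = (29687 − 503)/1216 + 1 = 29184/1216 + 1 = 24 + 1 = 25

25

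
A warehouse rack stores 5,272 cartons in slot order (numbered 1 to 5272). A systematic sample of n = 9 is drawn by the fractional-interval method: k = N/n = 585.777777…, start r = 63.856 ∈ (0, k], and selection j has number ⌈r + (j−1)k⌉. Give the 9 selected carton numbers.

64, 650, 1236, 1822, 2407, 2993, 3579, 4165, 4751

j=1: r + 0k = 63.856 → ⌈·⌉ = 64
j=2: r + 1k = 649.633777… → ⌈·⌉ = 650
j=3: r + 2k = 1235.411555… → ⌈·⌉ = 1236
j=4: r + 3k = 1821.189333… → ⌈·⌉ = 1822
j=5: r + 4k = 2406.967111… → ⌈·⌉ = 2407
j=6: r + 5k = 2992.744888… → ⌈·⌉ = 2993
j=7: r + 6k = 3578.522666… → ⌈·⌉ = 3579
j=8: r + 7k = 4164.300444… → ⌈·⌉ = 4165
j=9: r + 8k = 4750.078222… → ⌈·⌉ = 4751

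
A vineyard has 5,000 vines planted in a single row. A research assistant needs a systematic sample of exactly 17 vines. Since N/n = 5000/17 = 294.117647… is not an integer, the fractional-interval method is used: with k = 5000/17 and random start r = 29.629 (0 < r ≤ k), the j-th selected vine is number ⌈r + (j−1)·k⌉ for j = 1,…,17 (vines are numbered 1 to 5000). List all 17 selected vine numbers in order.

30, 324, 618, 912, 1207, 1501, 1795, 2089, 2383, 2677, 2971, 3265, 3560, 3854, 4148, 4442, 4736

j=1: r + 0k = 29.629 → ⌈·⌉ = 30
j=2: r + 1k = 323.746647… → ⌈·⌉ = 324
j=3: r + 2k = 617.864294… → ⌈·⌉ = 618
j=4: r + 3k = 911.981941… → ⌈·⌉ = 912
j=5: r + 4k = 1206.099588… → ⌈·⌉ = 1207
j=6: r + 5k = 1500.217235… → ⌈·⌉ = 1501
j=7: r + 6k = 1794.334882… → ⌈·⌉ = 1795
j=8: r + 7k = 2088.452529… → ⌈·⌉ = 2089
j=9: r + 8k = 2382.570176… → ⌈·⌉ = 2383
j=10: r + 9k = 2676.687823… → ⌈·⌉ = 2677
j=11: r + 10k = 2970.805470… → ⌈·⌉ = 2971
j=12: r + 11k = 3264.923117… → ⌈·⌉ = 3265
j=13: r + 12k = 3559.040764… → ⌈·⌉ = 3560
j=14: r + 13k = 3853.158411… → ⌈·⌉ = 3854
j=15: r + 14k = 4147.276058… → ⌈·⌉ = 4148
j=16: r + 15k = 4441.393705… → ⌈·⌉ = 4442
j=17: r + 16k = 4735.511352… → ⌈·⌉ = 4736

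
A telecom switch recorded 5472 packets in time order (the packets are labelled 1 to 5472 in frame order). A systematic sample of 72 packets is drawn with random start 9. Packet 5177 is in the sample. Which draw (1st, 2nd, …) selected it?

k = 5472/72 = 76
position = (5177 − 9)/76 + 1 = 5168/76 + 1 = 68 + 1 = 69

69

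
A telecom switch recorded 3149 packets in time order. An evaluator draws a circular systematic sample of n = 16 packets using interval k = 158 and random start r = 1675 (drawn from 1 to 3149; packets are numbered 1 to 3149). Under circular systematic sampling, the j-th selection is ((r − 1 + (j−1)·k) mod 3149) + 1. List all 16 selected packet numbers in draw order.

Selection 1: 1675
Selection 2: 1675 + 158 = 1833
Selection 3: 1833 + 158 = 1991
Selection 4: 1991 + 158 = 2149
Selection 5: 2149 + 158 = 2307
Selection 6: 2307 + 158 = 2465
Selection 7: 2465 + 158 = 2623
Selection 8: 2623 + 158 = 2781
Selection 9: 2781 + 158 = 2939
Selection 10: 2939 + 158 = 3097
Selection 11: 3097 + 158 = 3255 → 3255 − 3149 = 106
Selection 12: 106 + 158 = 264
Selection 13: 264 + 158 = 422
Selection 14: 422 + 158 = 580
Selection 15: 580 + 158 = 738
Selection 16: 738 + 158 = 896

1675, 1833, 1991, 2149, 2307, 2465, 2623, 2781, 2939, 3097, 106, 264, 422, 580, 738, 896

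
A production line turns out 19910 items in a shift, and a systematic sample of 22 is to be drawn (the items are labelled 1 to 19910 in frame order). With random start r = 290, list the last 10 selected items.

k = N/n = 19910/22 = 905
13th selection = 290 + 12×905 = 11150
14th: 11150 + 905 = 12055
15th: 12055 + 905 = 12960
16th: 12960 + 905 = 13865
17th: 13865 + 905 = 14770
18th: 14770 + 905 = 15675
19th: 15675 + 905 = 16580
20th: 16580 + 905 = 17485
21st: 17485 + 905 = 18390
22nd: 18390 + 905 = 19295

11150, 12055, 12960, 13865, 14770, 15675, 16580, 17485, 18390, 19295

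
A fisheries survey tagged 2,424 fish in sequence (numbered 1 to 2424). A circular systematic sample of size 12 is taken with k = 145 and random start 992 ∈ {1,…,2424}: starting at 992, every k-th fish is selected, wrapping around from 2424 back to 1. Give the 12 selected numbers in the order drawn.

992, 1137, 1282, 1427, 1572, 1717, 1862, 2007, 2152, 2297, 18, 163

Selection 1: 992
Selection 2: 992 + 145 = 1137
Selection 3: 1137 + 145 = 1282
Selection 4: 1282 + 145 = 1427
Selection 5: 1427 + 145 = 1572
Selection 6: 1572 + 145 = 1717
Selection 7: 1717 + 145 = 1862
Selection 8: 1862 + 145 = 2007
Selection 9: 2007 + 145 = 2152
Selection 10: 2152 + 145 = 2297
Selection 11: 2297 + 145 = 2442 → 2442 − 2424 = 18
Selection 12: 18 + 145 = 163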